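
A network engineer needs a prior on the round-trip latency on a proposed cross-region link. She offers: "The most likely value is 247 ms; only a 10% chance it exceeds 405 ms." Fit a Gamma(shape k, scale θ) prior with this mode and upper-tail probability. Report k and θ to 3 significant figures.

k ≈ 8.71, θ ≈ 32

Gamma(k,θ) with k>1 has mode (k−1)θ, so θ = 247/(k−1).
Need P(X < 405) = 0.9 with θ tied to k this way. Start at k = 2, θ = 247: P(X<405) ≈ 0.488.
Too low — raise k to concentrate. Iterating converges to k ≈ 8.71.
Then θ = 247/(8.71−1) ≈ 32.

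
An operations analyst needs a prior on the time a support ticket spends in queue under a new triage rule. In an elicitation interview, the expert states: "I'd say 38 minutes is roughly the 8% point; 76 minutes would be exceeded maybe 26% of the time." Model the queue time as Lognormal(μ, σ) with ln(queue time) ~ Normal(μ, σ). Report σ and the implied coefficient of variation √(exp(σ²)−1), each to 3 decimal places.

σ ≈ 0.338, CV ≈ 0.348

If T ~ Lognormal(μ,σ) then ln T ~ Normal(μ,σ), so the p-quantile of ln T is μ + z_p·σ.
ln(38) = 3.638 and ln(76) = 4.331; z_{0.08} = -1.405, z_{0.74} = 0.6433.
σ = (4.331 − 3.638)/(0.6433 − (-1.405)) = 0.338.
μ = 3.638 − (-1.405)·0.338 = 4.113.
CV = √(exp(σ²)−1) = √(exp(0.1145)−1) = 0.348.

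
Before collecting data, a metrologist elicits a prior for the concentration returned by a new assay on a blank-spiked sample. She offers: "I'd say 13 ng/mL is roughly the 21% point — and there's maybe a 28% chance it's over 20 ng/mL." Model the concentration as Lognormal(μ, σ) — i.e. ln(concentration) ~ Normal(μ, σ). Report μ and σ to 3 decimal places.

If T ~ Lognormal(μ,σ) then ln T ~ Normal(μ,σ), so the p-quantile of ln T is μ + z_p·σ.
ln(13) = 2.565 and ln(20) = 2.996; z_{0.21} = -0.8064, z_{0.72} = 0.5828.
σ = (2.996 − 2.565)/(0.5828 − (-0.8064)) = 0.310.
μ = 2.565 − (-0.8064)·0.310 = 2.815.

μ ≈ 2.815, σ ≈ 0.310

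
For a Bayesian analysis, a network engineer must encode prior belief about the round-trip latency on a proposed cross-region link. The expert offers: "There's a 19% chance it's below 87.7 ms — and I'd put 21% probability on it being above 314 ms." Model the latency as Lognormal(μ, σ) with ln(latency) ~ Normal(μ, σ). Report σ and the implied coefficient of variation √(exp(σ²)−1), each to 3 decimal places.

If T ~ Lognormal(μ,σ) then ln T ~ Normal(μ,σ), so the p-quantile of ln T is μ + z_p·σ.
ln(87.7) = 4.474 and ln(314) = 5.749; z_{0.19} = -0.8779, z_{0.79} = 0.8064.
σ = (5.749 − 4.474)/(0.8064 − (-0.8779)) = 0.757.
μ = 4.474 − (-0.8779)·0.757 = 5.139.
CV = √(exp(σ²)−1) = √(exp(0.5734)−1) = 0.880.

σ ≈ 0.757, CV ≈ 0.880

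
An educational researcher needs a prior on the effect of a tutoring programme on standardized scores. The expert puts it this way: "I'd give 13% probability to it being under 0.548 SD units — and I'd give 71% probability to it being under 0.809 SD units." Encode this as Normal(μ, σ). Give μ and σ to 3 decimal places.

μ = 0.723, σ = 0.155

The p-quantile of Normal(μ,σ) is μ + z_p·σ, with z_{0.13} = -1.126 and z_{0.71} = 0.5534.
Eliminate σ: μ = (z₂·x₁ − z₁·x₂)/(z₂ − z₁) = (0.5534·0.548 − (-1.126)·0.809)/1.68 = 0.723.
Then σ = (x₂ − x₁)/(z₂ − z₁) = (0.809 − 0.548)/1.68 = 0.155.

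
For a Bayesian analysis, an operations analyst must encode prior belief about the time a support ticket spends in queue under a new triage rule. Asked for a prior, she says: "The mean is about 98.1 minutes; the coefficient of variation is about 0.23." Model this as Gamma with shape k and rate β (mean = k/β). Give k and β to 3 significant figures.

For Gamma(k, rate β): mean = k/β, variance = k/β², so CV = 1/√k.
CV = 0.23, hence k = 1/CV² = 18.9.
Then β = k/mean = 18.9/98.1 = 0.193.

k ≈ 18.9, β ≈ 0.193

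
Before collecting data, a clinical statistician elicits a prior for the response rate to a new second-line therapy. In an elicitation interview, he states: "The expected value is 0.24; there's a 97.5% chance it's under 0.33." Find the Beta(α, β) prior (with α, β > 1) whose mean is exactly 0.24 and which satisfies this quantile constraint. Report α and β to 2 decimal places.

With mean 0.24 fixed, write α = 0.24s, β = 0.76s where s = α+β.
Need P(θ < 0.33) = 0.975 under Beta(0.24s, 0.76s). Normal approximation: (q−m)/√(m(1−m)/s) ≈ z_{0.975} = 1.96, so s ≈ 0.24·0.76·(1.96)²/(0.33−0.24)² = 86.5.
At s = 86.5: P(θ<0.33) ≈ 0.969. Adjusting to match 0.975 gives s ≈ 95.62.
So α = 0.24·95.62 ≈ 22.95, β = 0.76·95.62 ≈ 72.67.

α ≈ 22.95, β ≈ 72.67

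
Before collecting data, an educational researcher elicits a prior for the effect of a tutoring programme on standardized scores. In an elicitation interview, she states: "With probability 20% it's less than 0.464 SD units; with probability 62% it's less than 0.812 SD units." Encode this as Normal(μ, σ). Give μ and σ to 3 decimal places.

μ = 0.719, σ = 0.303

The p-quantile of Normal(μ,σ) is μ + z_p·σ, with z_{0.2} = -0.8416 and z_{0.62} = 0.3055.
Eliminate σ: μ = (z₂·x₁ − z₁·x₂)/(z₂ − z₁) = (0.3055·0.464 − (-0.8416)·0.812)/1.147 = 0.719.
Then σ = (x₂ − x₁)/(z₂ − z₁) = (0.812 − 0.464)/1.147 = 0.303.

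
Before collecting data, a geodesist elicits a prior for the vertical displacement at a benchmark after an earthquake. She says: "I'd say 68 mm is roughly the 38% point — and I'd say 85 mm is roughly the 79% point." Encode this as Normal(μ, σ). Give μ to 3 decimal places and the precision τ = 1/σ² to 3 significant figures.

The p-quantile of Normal(μ,σ) is μ + z_p·σ, with z_{0.38} = -0.3055 and z_{0.79} = 0.8064.
Eliminate σ: μ = (z₂·x₁ − z₁·x₂)/(z₂ − z₁) = (0.8064·68 − (-0.3055)·85)/1.112 = 72.671.
Then σ = (x₂ − x₁)/(z₂ − z₁) = (85 − 68)/1.112 = 15.289.
Precision τ = 1/σ² = 1/15.29² = 0.00428.

μ = 72.671, τ = 0.00428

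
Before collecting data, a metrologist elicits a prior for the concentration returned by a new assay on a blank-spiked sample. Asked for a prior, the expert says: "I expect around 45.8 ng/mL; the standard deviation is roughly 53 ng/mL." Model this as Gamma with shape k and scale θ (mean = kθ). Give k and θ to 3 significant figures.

k ≈ 0.747, θ ≈ 61.3

For Gamma(k, scale θ): mean = kθ, variance = kθ², so CV = 1/√k.
CV = SD/mean = 53/45.8 = 1.157, hence k = 1/CV² = 0.747.
Then θ = mean/k = 45.8/0.747 = 61.3.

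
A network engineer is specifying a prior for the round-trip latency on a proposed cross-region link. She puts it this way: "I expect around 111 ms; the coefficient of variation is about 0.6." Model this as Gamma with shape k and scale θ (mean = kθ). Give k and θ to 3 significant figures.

k ≈ 2.78, θ ≈ 40

For Gamma(k, scale θ): mean = kθ, variance = kθ², so CV = 1/√k.
CV = 0.6, hence k = 1/CV² = 2.78.
Then θ = mean/k = 111/2.78 = 40.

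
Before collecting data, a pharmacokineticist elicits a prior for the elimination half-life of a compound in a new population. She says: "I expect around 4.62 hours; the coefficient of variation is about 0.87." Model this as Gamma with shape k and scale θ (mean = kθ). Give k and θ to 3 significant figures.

k ≈ 1.32, θ ≈ 3.5

For Gamma(k, scale θ): mean = kθ, variance = kθ², so CV = 1/√k.
CV = 0.87, hence k = 1/CV² = 1.32.
Then θ = mean/k = 4.62/1.32 = 3.5.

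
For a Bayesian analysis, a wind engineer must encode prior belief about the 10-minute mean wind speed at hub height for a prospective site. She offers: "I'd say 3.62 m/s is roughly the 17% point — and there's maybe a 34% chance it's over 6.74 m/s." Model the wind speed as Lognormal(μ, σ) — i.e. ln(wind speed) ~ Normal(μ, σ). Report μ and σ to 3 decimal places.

μ ≈ 1.720, σ ≈ 0.455

If T ~ Lognormal(μ,σ) then ln T ~ Normal(μ,σ), so the p-quantile of ln T is μ + z_p·σ.
ln(3.62) = 1.286 and ln(6.74) = 1.908; z_{0.17} = -0.9542, z_{0.66} = 0.4125.
σ = (1.908 − 1.286)/(0.4125 − (-0.9542)) = 0.455.
μ = 1.286 − (-0.9542)·0.455 = 1.720.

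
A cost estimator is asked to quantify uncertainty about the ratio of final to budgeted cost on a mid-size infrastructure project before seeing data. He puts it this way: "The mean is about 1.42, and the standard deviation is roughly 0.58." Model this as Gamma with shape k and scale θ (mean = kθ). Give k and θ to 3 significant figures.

For Gamma(k, scale θ): mean = kθ, variance = kθ², so CV = 1/√k.
CV = SD/mean = 0.58/1.42 = 0.4085, hence k = 1/CV² = 5.99.
Then θ = mean/k = 1.42/5.99 = 0.237.

k ≈ 5.99, θ ≈ 0.237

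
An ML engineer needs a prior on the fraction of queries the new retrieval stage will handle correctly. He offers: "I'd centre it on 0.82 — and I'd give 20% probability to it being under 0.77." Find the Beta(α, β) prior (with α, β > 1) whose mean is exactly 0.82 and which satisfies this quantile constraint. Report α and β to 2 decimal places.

α ≈ 31.55, β ≈ 6.93

With mean 0.82 fixed, write α = 0.82s, β = 0.18s where s = α+β.
Need P(θ < 0.77) = 0.2 under Beta(0.82s, 0.18s). Normal approximation: (q−m)/√(m(1−m)/s) ≈ z_{0.2} = -0.842, so s ≈ 0.82·0.18·(-0.842)²/(0.77−0.82)² = 41.8.
At s = 41.8: P(θ<0.77) ≈ 0.192. Adjusting to match 0.2 gives s ≈ 38.48.
So α = 0.82·38.48 ≈ 31.55, β = 0.18·38.48 ≈ 6.93.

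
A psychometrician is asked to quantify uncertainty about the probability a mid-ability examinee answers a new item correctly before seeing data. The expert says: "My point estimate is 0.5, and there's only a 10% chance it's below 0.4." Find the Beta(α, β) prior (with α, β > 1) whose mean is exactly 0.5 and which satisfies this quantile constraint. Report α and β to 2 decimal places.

α ≈ 20.36, β ≈ 20.36

With mean 0.5 fixed, write α = 0.5s, β = 0.5s where s = α+β.
Need P(θ < 0.4) = 0.1 under Beta(0.5s, 0.5s). Normal approximation: (q−m)/√(m(1−m)/s) ≈ z_{0.1} = -1.28, so s ≈ 0.5·0.5·(-1.28)²/(0.4−0.5)² = 41.1.
At s = 41.1: P(θ<0.4) ≈ 0.099. Adjusting to match 0.1 gives s ≈ 40.73.
So α = 0.5·40.73 ≈ 20.36, β = 0.5·40.73 ≈ 20.36.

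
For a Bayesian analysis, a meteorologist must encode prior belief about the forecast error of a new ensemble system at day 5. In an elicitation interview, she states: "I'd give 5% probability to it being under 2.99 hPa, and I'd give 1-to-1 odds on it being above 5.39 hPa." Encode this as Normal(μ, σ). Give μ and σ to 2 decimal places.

μ = 5.39, σ = 1.46

The p-quantile of Normal(μ,σ) is μ + z_p·σ, with z_{0.05} = -1.645 and z_{0.5} = 0.
Eliminate σ: μ = (z₂·x₁ − z₁·x₂)/(z₂ − z₁) = (0·2.99 − (-1.645)·5.39)/1.645 = 5.39.
Then σ = (x₂ − x₁)/(z₂ − z₁) = (5.39 − 2.99)/1.645 = 1.46.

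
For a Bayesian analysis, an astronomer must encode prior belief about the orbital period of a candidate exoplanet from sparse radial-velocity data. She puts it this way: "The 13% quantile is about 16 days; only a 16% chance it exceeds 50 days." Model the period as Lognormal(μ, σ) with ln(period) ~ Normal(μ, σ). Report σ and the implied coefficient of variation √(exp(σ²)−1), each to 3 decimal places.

σ ≈ 0.537, CV ≈ 0.578

If T ~ Lognormal(μ,σ) then ln T ~ Normal(μ,σ), so the p-quantile of ln T is μ + z_p·σ.
ln(16) = 2.773 and ln(50) = 3.912; z_{0.13} = -1.126, z_{0.84} = 0.9945.
σ = (3.912 − 2.773)/(0.9945 − (-1.126)) = 0.537.
μ = 2.773 − (-1.126)·0.537 = 3.378.
CV = √(exp(σ²)−1) = √(exp(0.2886)−1) = 0.578.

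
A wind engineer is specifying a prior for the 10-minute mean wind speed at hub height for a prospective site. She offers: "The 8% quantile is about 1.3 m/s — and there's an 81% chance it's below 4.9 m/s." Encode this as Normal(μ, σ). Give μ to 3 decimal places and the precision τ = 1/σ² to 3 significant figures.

μ = 3.516, τ = 0.402

For Normal(μ,σ), the p-quantile is μ + z_p·σ. Here z_{0.08} = -1.405, z_{0.81} = 0.8779.
So 1.3 = μ − 1.405σ and 4.9 = μ + 0.8779σ.
Subtracting: σ = (4.9 − 1.3)/(0.8779 − (-1.405)) = 1.577.
Then μ = 1.3 − (-1.405)·1.577 = 3.516.
Precision τ = 1/σ² = 1/1.577² = 0.402.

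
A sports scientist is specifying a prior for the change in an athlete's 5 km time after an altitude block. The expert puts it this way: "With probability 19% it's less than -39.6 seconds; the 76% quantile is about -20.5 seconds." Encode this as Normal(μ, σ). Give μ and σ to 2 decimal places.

μ = -29.02, σ = 12.06

The p-quantile of Normal(μ,σ) is μ + z_p·σ, with z_{0.19} = -0.8779 and z_{0.76} = 0.7063.
Eliminate σ: μ = (z₂·x₁ − z₁·x₂)/(z₂ − z₁) = (0.7063·-39.6 − (-0.8779)·-20.5)/1.584 = -29.02.
Then σ = (x₂ − x₁)/(z₂ − z₁) = (-20.5 − -39.6)/1.584 = 12.06.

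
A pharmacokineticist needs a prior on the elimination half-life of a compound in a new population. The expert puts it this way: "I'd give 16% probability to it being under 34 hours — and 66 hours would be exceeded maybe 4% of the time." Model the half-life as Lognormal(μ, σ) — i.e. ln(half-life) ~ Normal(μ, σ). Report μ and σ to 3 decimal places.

If T ~ Lognormal(μ,σ) then ln T ~ Normal(μ,σ), so the p-quantile of ln T is μ + z_p·σ.
ln(34) = 3.526 and ln(66) = 4.19; z_{0.16} = -0.9945, z_{0.96} = 1.751.
σ = (4.19 − 3.526)/(1.751 − (-0.9945)) = 0.242.
μ = 3.526 − (-0.9945)·0.242 = 3.767.

μ ≈ 3.767, σ ≈ 0.242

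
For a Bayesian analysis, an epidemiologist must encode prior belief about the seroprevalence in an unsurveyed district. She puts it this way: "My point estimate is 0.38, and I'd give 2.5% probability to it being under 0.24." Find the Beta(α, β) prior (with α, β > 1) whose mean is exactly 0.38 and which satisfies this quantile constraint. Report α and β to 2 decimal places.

With mean 0.38 fixed, write α = 0.38s, β = 0.62s where s = α+β.
Need P(θ < 0.24) = 0.025 under Beta(0.38s, 0.62s). Normal approximation: (q−m)/√(m(1−m)/s) ≈ z_{0.025} = -1.96, so s ≈ 0.38·0.62·(-1.96)²/(0.24−0.38)² = 46.2.
At s = 46.2: P(θ<0.24) ≈ 0.019. Adjusting to match 0.025 gives s ≈ 41.24.
So α = 0.38·41.24 ≈ 15.67, β = 0.62·41.24 ≈ 25.57.

α ≈ 15.67, β ≈ 25.57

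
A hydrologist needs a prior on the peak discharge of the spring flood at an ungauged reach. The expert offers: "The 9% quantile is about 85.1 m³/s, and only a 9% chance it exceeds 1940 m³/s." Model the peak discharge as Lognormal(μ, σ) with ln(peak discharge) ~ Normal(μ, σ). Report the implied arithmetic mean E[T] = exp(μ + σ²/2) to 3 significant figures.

E[T] ≈ 802 m³/s

If T ~ Lognormal(μ,σ) then ln T ~ Normal(μ,σ), so the p-quantile of ln T is μ + z_p·σ.
ln(85.1) = 4.444 and ln(1940) = 7.57; z_{0.09} = -1.341, z_{0.91} = 1.341.
σ = (7.57 − 4.444)/(1.341 − (-1.341)) = 1.166.
μ = 4.444 − (-1.341)·1.166 = 6.007.
E[T] = exp(μ + σ²/2) = exp(6.007 + 0.6798) = 802 m³/s.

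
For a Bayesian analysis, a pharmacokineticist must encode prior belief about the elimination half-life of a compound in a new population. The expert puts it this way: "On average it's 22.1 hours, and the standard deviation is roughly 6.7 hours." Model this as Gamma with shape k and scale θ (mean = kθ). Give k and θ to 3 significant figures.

For Gamma(k, scale θ): mean = kθ, variance = kθ², so CV = 1/√k.
CV = SD/mean = 6.7/22.1 = 0.3032, hence k = 1/CV² = 10.9.
Then θ = mean/k = 22.1/10.9 = 2.03.

k ≈ 10.9, θ ≈ 2.03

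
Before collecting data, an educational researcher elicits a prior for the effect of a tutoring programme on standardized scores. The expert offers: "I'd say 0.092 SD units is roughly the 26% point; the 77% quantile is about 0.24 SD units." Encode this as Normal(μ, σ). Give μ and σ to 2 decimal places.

The p-quantile of Normal(μ,σ) is μ + z_p·σ, with z_{0.26} = -0.6433 and z_{0.77} = 0.7388.
Eliminate σ: μ = (z₂·x₁ − z₁·x₂)/(z₂ − z₁) = (0.7388·0.092 − (-0.6433)·0.24)/1.382 = 0.16.
Then σ = (x₂ − x₁)/(z₂ − z₁) = (0.24 − 0.092)/1.382 = 0.11.

μ = 0.16, σ = 0.11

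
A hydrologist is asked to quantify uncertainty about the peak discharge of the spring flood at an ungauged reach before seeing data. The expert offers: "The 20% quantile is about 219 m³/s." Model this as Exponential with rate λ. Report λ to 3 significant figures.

P(T < 219.0) = 1 − e^(−λ·219.0) = 0.2, so λ = −ln(1−0.2)/219.0 = −ln(0.8)/219.0 = 0.00102.

λ ≈ 0.00102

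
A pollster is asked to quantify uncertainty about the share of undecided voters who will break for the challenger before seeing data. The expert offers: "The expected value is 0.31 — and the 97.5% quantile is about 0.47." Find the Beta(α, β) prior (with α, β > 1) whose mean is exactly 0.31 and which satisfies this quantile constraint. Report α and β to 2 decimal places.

α ≈ 10.87, β ≈ 24.19

With mean 0.31 fixed, write α = 0.31s, β = 0.69s where s = α+β.
Need P(θ < 0.47) = 0.975 under Beta(0.31s, 0.69s). Normal approximation: (q−m)/√(m(1−m)/s) ≈ z_{0.975} = 1.96, so s ≈ 0.31·0.69·(1.96)²/(0.47−0.31)² = 32.1.
At s = 32.1: P(θ<0.47) ≈ 0.970. Adjusting to match 0.975 gives s ≈ 35.06.
So α = 0.31·35.06 ≈ 10.87, β = 0.69·35.06 ≈ 24.19.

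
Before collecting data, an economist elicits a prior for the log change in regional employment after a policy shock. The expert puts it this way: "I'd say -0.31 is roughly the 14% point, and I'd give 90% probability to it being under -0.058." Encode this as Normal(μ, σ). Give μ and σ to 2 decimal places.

μ = -0.19, σ = 0.11

The p-quantile of Normal(μ,σ) is μ + z_p·σ, with z_{0.14} = -1.08 and z_{0.9} = 1.282.
Eliminate σ: μ = (z₂·x₁ − z₁·x₂)/(z₂ − z₁) = (1.282·-0.31 − (-1.08)·-0.058)/2.362 = -0.19.
Then σ = (x₂ − x₁)/(z₂ − z₁) = (-0.058 − -0.31)/2.362 = 0.11.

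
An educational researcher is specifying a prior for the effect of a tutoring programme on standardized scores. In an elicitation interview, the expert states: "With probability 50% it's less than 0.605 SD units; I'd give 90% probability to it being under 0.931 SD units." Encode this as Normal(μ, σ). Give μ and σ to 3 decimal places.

For Normal(μ,σ), the p-quantile is μ + z_p·σ. Here z_{0.5} = 0, z_{0.9} = 1.282.
So 0.605 = μ + 0σ and 0.931 = μ + 1.282σ.
Subtracting: σ = (0.931 − 0.605)/(1.282 − (0)) = 0.254.
Then μ = 0.605 − (0)·0.254 = 0.605.

μ = 0.605, σ = 0.254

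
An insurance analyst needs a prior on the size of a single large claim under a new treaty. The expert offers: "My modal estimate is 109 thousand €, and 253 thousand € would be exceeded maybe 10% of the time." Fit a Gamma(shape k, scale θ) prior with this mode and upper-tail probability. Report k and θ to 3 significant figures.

Gamma(k,θ) with k>1 has mode (k−1)θ, so θ = 109/(k−1).
Need P(X < 253) = 0.9 with θ tied to k this way. Start at k = 2, θ = 109: P(X<253) ≈ 0.674.
Too low — raise k to concentrate. Iterating converges to k ≈ 3.71.
Then θ = 109/(3.71−1) ≈ 40.2.

k ≈ 3.71, θ ≈ 40.2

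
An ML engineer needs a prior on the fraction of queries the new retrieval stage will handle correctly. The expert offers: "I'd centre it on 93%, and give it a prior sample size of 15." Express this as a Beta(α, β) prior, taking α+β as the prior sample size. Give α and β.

Under the effective-sample-size interpretation, Beta(α, β) has prior mean α/(α+β) and prior sample size α+β.
So α+β = 15 and α/(α+β) = 0.93, giving α = 0.93·15 = 13.95 and β = 15 − 13.95 = 1.05.

α = 13.95, β = 1.05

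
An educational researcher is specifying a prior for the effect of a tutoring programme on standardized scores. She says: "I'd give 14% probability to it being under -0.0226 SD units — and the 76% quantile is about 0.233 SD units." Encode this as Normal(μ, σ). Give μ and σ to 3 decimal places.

μ = 0.132, σ = 0.143

The p-quantile of Normal(μ,σ) is μ + z_p·σ, with z_{0.14} = -1.08 and z_{0.76} = 0.7063.
Eliminate σ: μ = (z₂·x₁ − z₁·x₂)/(z₂ − z₁) = (0.7063·-0.0226 − (-1.08)·0.233)/1.787 = 0.132.
Then σ = (x₂ − x₁)/(z₂ − z₁) = (0.233 − -0.0226)/1.787 = 0.143.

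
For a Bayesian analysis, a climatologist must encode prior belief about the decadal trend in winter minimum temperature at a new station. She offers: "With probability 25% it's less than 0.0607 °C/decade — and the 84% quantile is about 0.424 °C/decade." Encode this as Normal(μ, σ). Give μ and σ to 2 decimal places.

μ = 0.21, σ = 0.22

The p-quantile of Normal(μ,σ) is μ + z_p·σ, with z_{0.25} = -0.6745 and z_{0.84} = 0.9945.
Eliminate σ: μ = (z₂·x₁ − z₁·x₂)/(z₂ − z₁) = (0.9945·0.0607 − (-0.6745)·0.424)/1.669 = 0.21.
Then σ = (x₂ − x₁)/(z₂ − z₁) = (0.424 − 0.0607)/1.669 = 0.22.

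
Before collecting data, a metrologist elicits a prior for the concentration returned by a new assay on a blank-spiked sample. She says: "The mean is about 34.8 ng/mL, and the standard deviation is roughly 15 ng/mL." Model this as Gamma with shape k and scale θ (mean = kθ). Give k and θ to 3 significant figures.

k ≈ 5.38, θ ≈ 6.47

For Gamma(k, scale θ): mean = kθ, variance = kθ², so CV = 1/√k.
CV = SD/mean = 15/34.8 = 0.431, hence k = 1/CV² = 5.38.
Then θ = mean/k = 34.8/5.38 = 6.47.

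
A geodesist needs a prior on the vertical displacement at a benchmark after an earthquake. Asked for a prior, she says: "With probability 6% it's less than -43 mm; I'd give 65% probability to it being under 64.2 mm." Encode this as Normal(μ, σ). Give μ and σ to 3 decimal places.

For Normal(μ,σ), the p-quantile is μ + z_p·σ. Here z_{0.06} = -1.555, z_{0.65} = 0.3853.
So -43 = μ − 1.555σ and 64.2 = μ + 0.3853σ.
Subtracting: σ = (64.2 − -43)/(0.3853 − (-1.555)) = 55.255.
Then μ = -43 − (-1.555)·55.255 = 42.909.

μ = 42.909, σ = 55.255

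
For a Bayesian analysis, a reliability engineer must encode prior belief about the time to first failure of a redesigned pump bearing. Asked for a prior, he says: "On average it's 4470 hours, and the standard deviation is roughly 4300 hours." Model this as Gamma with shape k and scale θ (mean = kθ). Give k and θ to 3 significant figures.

For Gamma(k, scale θ): mean = kθ, variance = kθ², so CV = 1/√k.
CV = SD/mean = 4300/4470 = 0.962, hence k = 1/CV² = 1.08.
Then θ = mean/k = 4470/1.08 = 4140.

k ≈ 1.08, θ ≈ 4140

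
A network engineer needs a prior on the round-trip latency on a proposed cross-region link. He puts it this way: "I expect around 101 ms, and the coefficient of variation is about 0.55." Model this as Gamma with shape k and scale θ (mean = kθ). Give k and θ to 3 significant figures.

k ≈ 3.31, θ ≈ 30.6

For Gamma(k, scale θ): mean = kθ, variance = kθ², so CV = 1/√k.
CV = 0.55, hence k = 1/CV² = 3.31.
Then θ = mean/k = 101/3.31 = 30.6.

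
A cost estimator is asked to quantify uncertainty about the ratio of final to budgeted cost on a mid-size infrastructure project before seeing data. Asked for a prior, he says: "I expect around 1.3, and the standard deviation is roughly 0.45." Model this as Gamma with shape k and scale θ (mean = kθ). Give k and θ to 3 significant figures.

For Gamma(k, scale θ): mean = kθ, variance = kθ², so CV = 1/√k.
CV = SD/mean = 0.45/1.3 = 0.3462, hence k = 1/CV² = 8.35.
Then θ = mean/k = 1.3/8.35 = 0.156.

k ≈ 8.35, θ ≈ 0.156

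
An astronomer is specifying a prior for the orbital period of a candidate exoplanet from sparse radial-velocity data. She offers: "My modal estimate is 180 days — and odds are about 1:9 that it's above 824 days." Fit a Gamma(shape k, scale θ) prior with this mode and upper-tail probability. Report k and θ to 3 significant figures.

Gamma(k,θ) with k>1 has mode (k−1)θ, so θ = 180/(k−1).
Need P(X < 824) = 0.9 with θ tied to k this way. Start at k = 2, θ = 180: P(X<824) ≈ 0.943.
Too high — lower k to spread out. Iterating converges to k ≈ 1.78.
Then θ = 180/(1.78−1) ≈ 232.

k ≈ 1.78, θ ≈ 232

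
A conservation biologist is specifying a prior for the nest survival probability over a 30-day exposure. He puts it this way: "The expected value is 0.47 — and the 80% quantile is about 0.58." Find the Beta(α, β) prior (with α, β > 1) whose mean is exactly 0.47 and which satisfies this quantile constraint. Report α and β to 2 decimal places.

With mean 0.47 fixed, write α = 0.47s, β = 0.53s where s = α+β.
Need P(θ < 0.58) = 0.8 under Beta(0.47s, 0.53s). Normal approximation: (q−m)/√(m(1−m)/s) ≈ z_{0.8} = 0.842, so s ≈ 0.47·0.53·(0.842)²/(0.58−0.47)² = 14.6.
At s = 14.6: P(θ<0.58) ≈ 0.800. Adjusting to match 0.8 gives s ≈ 14.61.
So α = 0.47·14.61 ≈ 6.87, β = 0.53·14.61 ≈ 7.75.

α ≈ 6.87, β ≈ 7.75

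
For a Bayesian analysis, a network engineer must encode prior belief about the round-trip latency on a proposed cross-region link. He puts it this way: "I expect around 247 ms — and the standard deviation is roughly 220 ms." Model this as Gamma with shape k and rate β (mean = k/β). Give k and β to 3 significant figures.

For Gamma(k, rate β): mean = k/β, variance = k/β², so CV = 1/√k.
CV = SD/mean = 220/247 = 0.8907, hence k = 1/CV² = 1.26.
Then β = k/mean = 1.26/247 = 0.0051.

k ≈ 1.26, β ≈ 0.0051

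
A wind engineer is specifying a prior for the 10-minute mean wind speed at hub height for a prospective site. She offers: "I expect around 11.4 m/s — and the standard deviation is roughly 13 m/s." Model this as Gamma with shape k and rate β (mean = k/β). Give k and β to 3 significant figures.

k ≈ 0.769, β ≈ 0.0675

For Gamma(k, rate β): mean = k/β, variance = k/β², so CV = 1/√k.
CV = SD/mean = 13/11.4 = 1.14, hence k = 1/CV² = 0.769.
Then β = k/mean = 0.769/11.4 = 0.0675.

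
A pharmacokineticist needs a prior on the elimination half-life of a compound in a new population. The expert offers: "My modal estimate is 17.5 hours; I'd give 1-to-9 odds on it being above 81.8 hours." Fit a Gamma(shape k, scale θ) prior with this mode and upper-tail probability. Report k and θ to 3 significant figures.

k ≈ 1.75, θ ≈ 23.3

Gamma(k,θ) with k>1 has mode (k−1)θ, so θ = 17.5/(k−1).
Need P(X < 81.8) = 0.9 with θ tied to k this way. Start at k = 2, θ = 17.5: P(X<81.8) ≈ 0.947.
Too high — lower k to spread out. Iterating converges to k ≈ 1.75.
Then θ = 17.5/(1.75−1) ≈ 23.3.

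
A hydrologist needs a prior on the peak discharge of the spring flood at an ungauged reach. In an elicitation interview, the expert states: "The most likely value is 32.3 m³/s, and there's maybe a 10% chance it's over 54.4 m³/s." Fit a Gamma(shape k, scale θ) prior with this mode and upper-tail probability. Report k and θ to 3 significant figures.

Gamma(k,θ) with k>1 has mode (k−1)θ, so θ = 32.3/(k−1).
Need P(X < 54.4) = 0.9 with θ tied to k this way. Start at k = 2, θ = 32.3: P(X<54.4) ≈ 0.502.
Too low — raise k to concentrate. Iterating converges to k ≈ 7.96.
Then θ = 32.3/(7.96−1) ≈ 4.64.

k ≈ 7.96, θ ≈ 4.64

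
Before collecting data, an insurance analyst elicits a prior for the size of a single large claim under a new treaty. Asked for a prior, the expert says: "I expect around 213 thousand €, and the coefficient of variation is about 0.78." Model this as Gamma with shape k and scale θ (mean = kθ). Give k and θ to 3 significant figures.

k ≈ 1.64, θ ≈ 130

For Gamma(k, scale θ): mean = kθ, variance = kθ², so CV = 1/√k.
CV = 0.78, hence k = 1/CV² = 1.64.
Then θ = mean/k = 213/1.64 = 130.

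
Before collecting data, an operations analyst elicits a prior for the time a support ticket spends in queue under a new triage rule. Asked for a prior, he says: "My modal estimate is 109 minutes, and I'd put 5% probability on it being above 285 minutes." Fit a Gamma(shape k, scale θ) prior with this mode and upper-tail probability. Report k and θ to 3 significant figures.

Gamma(k,θ) with k>1 has mode (k−1)θ, so θ = 109/(k−1).
Need P(X < 285) = 0.95 with θ tied to k this way. Start at k = 2, θ = 109: P(X<285) ≈ 0.735.
Too low — raise k to concentrate. Iterating converges to k ≈ 3.92.
Then θ = 109/(3.92−1) ≈ 37.3.

k ≈ 3.92, θ ≈ 37.3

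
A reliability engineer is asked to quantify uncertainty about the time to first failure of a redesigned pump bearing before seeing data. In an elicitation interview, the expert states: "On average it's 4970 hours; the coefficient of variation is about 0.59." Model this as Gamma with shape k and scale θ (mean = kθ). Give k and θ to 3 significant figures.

For Gamma(k, scale θ): mean = kθ, variance = kθ², so CV = 1/√k.
CV = 0.59, hence k = 1/CV² = 2.87.
Then θ = mean/k = 4970/2.87 = 1730.

k ≈ 2.87, θ ≈ 1730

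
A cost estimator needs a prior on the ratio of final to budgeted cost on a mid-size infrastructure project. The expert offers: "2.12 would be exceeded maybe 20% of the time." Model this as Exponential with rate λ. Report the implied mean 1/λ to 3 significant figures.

mean ≈ 1.32

P(T > 2.12) = e^(−λ·2.12) = 0.2, so λ = −ln(0.2)/2.12 = 0.759.
Mean = 1/λ = 1.32.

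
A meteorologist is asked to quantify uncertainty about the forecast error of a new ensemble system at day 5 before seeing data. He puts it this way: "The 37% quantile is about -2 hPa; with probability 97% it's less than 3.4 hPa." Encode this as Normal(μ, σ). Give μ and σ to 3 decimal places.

The p-quantile of Normal(μ,σ) is μ + z_p·σ, with z_{0.37} = -0.3319 and z_{0.97} = 1.881.
Eliminate σ: μ = (z₂·x₁ − z₁·x₂)/(z₂ − z₁) = (1.881·-2 − (-0.3319)·3.4)/2.213 = -1.190.
Then σ = (x₂ − x₁)/(z₂ − z₁) = (3.4 − -2)/2.213 = 2.441.

μ = -1.190, σ = 2.441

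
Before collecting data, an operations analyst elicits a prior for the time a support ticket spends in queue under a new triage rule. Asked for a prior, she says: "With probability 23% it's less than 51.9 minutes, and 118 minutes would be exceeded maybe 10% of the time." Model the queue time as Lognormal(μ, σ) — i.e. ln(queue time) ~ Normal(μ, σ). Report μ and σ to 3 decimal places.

μ ≈ 4.250, σ ≈ 0.407

If T ~ Lognormal(μ,σ) then ln T ~ Normal(μ,σ), so the p-quantile of ln T is μ + z_p·σ.
ln(51.9) = 3.949 and ln(118) = 4.771; z_{0.23} = -0.7388, z_{0.9} = 1.282.
σ = (4.771 − 3.949)/(1.282 − (-0.7388)) = 0.407.
μ = 3.949 − (-0.7388)·0.407 = 4.250.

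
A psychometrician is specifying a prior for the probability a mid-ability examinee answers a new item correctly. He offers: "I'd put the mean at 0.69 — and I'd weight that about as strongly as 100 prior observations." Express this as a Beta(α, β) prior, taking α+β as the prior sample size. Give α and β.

α = 69, β = 31

Under the effective-sample-size interpretation, Beta(α, β) has prior mean α/(α+β) and prior sample size α+β.
So α+β = 100 and α/(α+β) = 0.69, giving α = 0.69·100 = 69 and β = 100 − 69 = 31.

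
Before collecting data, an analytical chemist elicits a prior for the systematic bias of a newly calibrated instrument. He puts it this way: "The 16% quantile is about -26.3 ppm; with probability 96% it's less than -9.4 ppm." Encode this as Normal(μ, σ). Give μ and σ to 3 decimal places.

μ = -20.178, σ = 6.156

The p-quantile of Normal(μ,σ) is μ + z_p·σ, with z_{0.16} = -0.9945 and z_{0.96} = 1.751.
Eliminate σ: μ = (z₂·x₁ − z₁·x₂)/(z₂ − z₁) = (1.751·-26.3 − (-0.9945)·-9.4)/2.745 = -20.178.
Then σ = (x₂ − x₁)/(z₂ − z₁) = (-9.4 − -26.3)/2.745 = 6.156.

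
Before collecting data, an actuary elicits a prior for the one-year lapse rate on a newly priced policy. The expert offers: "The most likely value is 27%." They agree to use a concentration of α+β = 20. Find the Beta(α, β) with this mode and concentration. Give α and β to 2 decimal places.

α = 5.86, β = 14.14

For α,β > 1 the Beta mode is (α−1)/(α+β−2). With α+β = 20, the mode is (α−1)/18.
Set (α−1)/18 = 0.27 → α = 1 + 0.27·18 = 5.86.
β = 20 − α = 14.14.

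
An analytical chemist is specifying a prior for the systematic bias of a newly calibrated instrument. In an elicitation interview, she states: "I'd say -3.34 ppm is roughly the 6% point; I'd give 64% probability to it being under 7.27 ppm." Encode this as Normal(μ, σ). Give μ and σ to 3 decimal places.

μ = 5.282, σ = 5.546

The p-quantile of Normal(μ,σ) is μ + z_p·σ, with z_{0.06} = -1.555 and z_{0.64} = 0.3585.
Eliminate σ: μ = (z₂·x₁ − z₁·x₂)/(z₂ − z₁) = (0.3585·-3.34 − (-1.555)·7.27)/1.913 = 5.282.
Then σ = (x₂ − x₁)/(z₂ − z₁) = (7.27 − -3.34)/1.913 = 5.546.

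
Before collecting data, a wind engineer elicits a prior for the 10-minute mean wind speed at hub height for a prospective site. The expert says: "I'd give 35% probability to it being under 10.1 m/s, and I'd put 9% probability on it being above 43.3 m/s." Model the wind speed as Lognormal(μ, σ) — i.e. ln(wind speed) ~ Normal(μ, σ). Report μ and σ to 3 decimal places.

If T ~ Lognormal(μ,σ) then ln T ~ Normal(μ,σ), so the p-quantile of ln T is μ + z_p·σ.
ln(10.1) = 2.313 and ln(43.3) = 3.768; z_{0.35} = -0.3853, z_{0.91} = 1.341.
σ = (3.768 − 2.313)/(1.341 − (-0.3853)) = 0.843.
μ = 2.313 − (-0.3853)·0.843 = 2.637.

μ ≈ 2.637, σ ≈ 0.843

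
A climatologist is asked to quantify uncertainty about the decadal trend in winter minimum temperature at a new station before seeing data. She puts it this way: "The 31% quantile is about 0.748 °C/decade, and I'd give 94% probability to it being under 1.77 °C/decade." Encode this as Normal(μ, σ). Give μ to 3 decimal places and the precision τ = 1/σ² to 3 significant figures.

For Normal(μ,σ), the p-quantile is μ + z_p·σ. Here z_{0.31} = -0.4959, z_{0.94} = 1.555.
So 0.748 = μ − 0.4959σ and 1.77 = μ + 1.555σ.
Subtracting: σ = (1.77 − 0.748)/(1.555 − (-0.4959)) = 0.498.
Then μ = 0.748 − (-0.4959)·0.498 = 0.995.
Precision τ = 1/σ² = 1/0.4984² = 4.03.

μ = 0.995, τ = 4.03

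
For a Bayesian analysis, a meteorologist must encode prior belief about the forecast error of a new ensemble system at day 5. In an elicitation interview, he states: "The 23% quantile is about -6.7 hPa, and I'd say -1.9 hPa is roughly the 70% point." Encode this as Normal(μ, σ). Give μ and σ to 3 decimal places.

For Normal(μ,σ), the p-quantile is μ + z_p·σ. Here z_{0.23} = -0.7388, z_{0.7} = 0.5244.
So -6.7 = μ − 0.7388σ and -1.9 = μ + 0.5244σ.
Subtracting: σ = (-1.9 − -6.7)/(0.5244 − (-0.7388)) = 3.800.
Then μ = -6.7 − (-0.7388)·3.800 = -3.893.

μ = -3.893, σ = 3.800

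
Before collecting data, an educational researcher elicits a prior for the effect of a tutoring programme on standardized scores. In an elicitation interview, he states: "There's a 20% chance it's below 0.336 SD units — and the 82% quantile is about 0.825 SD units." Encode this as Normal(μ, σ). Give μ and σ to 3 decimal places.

The p-quantile of Normal(μ,σ) is μ + z_p·σ, with z_{0.2} = -0.8416 and z_{0.82} = 0.9154.
Eliminate σ: μ = (z₂·x₁ − z₁·x₂)/(z₂ − z₁) = (0.9154·0.336 − (-0.8416)·0.825)/1.757 = 0.570.
Then σ = (x₂ − x₁)/(z₂ − z₁) = (0.825 − 0.336)/1.757 = 0.278.

μ = 0.570, σ = 0.278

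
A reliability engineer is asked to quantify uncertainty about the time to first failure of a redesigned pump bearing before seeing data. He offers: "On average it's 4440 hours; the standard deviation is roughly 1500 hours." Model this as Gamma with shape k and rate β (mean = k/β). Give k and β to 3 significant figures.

For Gamma(k, rate β): mean = k/β, variance = k/β², so CV = 1/√k.
CV = SD/mean = 1500/4440 = 0.3378, hence k = 1/CV² = 8.76.
Then β = k/mean = 8.76/4440 = 0.00197.

k ≈ 8.76, β ≈ 0.00197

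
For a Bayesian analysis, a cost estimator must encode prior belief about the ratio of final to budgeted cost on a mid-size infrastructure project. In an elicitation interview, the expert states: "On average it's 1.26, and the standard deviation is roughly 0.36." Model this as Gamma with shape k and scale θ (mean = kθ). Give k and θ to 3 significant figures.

k ≈ 12.2, θ ≈ 0.103

For Gamma(k, scale θ): mean = kθ, variance = kθ², so CV = 1/√k.
CV = SD/mean = 0.36/1.26 = 0.2857, hence k = 1/CV² = 12.2.
Then θ = mean/k = 1.26/12.2 = 0.103.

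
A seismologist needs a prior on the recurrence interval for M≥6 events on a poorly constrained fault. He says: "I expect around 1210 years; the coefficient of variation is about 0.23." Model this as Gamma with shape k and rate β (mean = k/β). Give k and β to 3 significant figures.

k ≈ 18.9, β ≈ 0.0156

For Gamma(k, rate β): mean = k/β, variance = k/β², so CV = 1/√k.
CV = 0.23, hence k = 1/CV² = 18.9.
Then β = k/mean = 18.9/1210 = 0.0156.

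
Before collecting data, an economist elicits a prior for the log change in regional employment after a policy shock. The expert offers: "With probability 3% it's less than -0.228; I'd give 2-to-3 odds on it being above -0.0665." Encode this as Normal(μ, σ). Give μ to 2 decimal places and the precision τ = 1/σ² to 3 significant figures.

μ = -0.09, τ = 175

The p-quantile of Normal(μ,σ) is μ + z_p·σ, with z_{0.03} = -1.881 and z_{0.6} = 0.2533.
Eliminate σ: μ = (z₂·x₁ − z₁·x₂)/(z₂ − z₁) = (0.2533·-0.228 − (-1.881)·-0.0665)/2.134 = -0.09.
Then σ = (x₂ − x₁)/(z₂ − z₁) = (-0.0665 − -0.228)/2.134 = 0.08.
Precision τ = 1/σ² = 1/0.07567² = 175.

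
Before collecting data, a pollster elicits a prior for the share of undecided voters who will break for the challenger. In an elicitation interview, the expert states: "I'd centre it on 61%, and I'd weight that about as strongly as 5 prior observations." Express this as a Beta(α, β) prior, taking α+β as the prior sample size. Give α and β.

α = 3.05, β = 1.95

Under the effective-sample-size interpretation, Beta(α, β) has prior mean α/(α+β) and prior sample size α+β.
So α+β = 5 and α/(α+β) = 0.61, giving α = 0.61·5 = 3.05 and β = 5 − 3.05 = 1.95.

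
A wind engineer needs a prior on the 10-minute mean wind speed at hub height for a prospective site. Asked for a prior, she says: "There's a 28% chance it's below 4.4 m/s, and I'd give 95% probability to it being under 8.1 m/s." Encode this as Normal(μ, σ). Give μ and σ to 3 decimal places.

μ = 5.368, σ = 1.661

For Normal(μ,σ), the p-quantile is μ + z_p·σ. Here z_{0.28} = -0.5828, z_{0.95} = 1.645.
So 4.4 = μ − 0.5828σ and 8.1 = μ + 1.645σ.
Subtracting: σ = (8.1 − 4.4)/(1.645 − (-0.5828)) = 1.661.
Then μ = 4.4 − (-0.5828)·1.661 = 5.368.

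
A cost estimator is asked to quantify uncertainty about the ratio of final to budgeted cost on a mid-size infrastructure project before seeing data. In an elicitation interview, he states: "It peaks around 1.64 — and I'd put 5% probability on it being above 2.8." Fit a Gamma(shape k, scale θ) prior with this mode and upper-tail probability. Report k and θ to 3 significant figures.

Gamma(k,θ) with k>1 has mode (k−1)θ, so θ = 1.64/(k−1).
Need P(X < 2.8) = 0.95 with θ tied to k this way. Start at k = 2, θ = 1.64: P(X<2.8) ≈ 0.509.
Too low — raise k to concentrate. Iterating converges to k ≈ 10.8.
Then θ = 1.64/(10.8−1) ≈ 0.168.

k ≈ 10.8, θ ≈ 0.168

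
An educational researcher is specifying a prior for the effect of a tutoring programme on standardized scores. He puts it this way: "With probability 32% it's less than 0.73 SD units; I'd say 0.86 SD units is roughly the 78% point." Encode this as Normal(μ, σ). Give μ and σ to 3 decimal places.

The p-quantile of Normal(μ,σ) is μ + z_p·σ, with z_{0.32} = -0.4677 and z_{0.78} = 0.7722.
Eliminate σ: μ = (z₂·x₁ − z₁·x₂)/(z₂ − z₁) = (0.7722·0.73 − (-0.4677)·0.86)/1.24 = 0.779.
Then σ = (x₂ − x₁)/(z₂ − z₁) = (0.86 − 0.73)/1.24 = 0.105.

μ = 0.779, σ = 0.105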